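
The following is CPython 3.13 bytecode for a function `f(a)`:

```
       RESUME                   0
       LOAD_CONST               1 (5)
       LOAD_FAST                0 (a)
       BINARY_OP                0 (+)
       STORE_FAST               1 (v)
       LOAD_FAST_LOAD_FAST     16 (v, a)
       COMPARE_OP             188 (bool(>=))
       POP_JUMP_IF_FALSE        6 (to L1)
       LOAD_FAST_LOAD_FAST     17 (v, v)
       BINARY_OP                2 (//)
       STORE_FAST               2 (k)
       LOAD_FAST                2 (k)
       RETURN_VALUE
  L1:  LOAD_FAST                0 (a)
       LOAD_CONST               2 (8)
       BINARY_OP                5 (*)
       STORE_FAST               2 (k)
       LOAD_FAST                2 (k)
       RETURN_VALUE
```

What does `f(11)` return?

1

LOAD_CONST → push 5. Stack: [5]
LOAD_FAST a → push 11. Stack: [5, 11]
BINARY_OP + → 5 + 11 = 16. Stack: [16]
STORE_FAST v → v=16. Stack: []
LOAD_FAST_LOAD_FAST v,a → push 16,11. Stack: [16, 11]
COMPARE_OP bool(>=) → 16 vs 11 = True. Stack: [True]
POP_JUMP_IF_FALSE → pop True; no jump. Stack: []
LOAD_FAST_LOAD_FAST v,v → push 16,16. Stack: [16, 16]
BINARY_OP // → 16 // 16 = 1. Stack: [1]
STORE_FAST k → k=1. Stack: []
LOAD_FAST k → push 1. Stack: [1]
RETURN_VALUE → return 1.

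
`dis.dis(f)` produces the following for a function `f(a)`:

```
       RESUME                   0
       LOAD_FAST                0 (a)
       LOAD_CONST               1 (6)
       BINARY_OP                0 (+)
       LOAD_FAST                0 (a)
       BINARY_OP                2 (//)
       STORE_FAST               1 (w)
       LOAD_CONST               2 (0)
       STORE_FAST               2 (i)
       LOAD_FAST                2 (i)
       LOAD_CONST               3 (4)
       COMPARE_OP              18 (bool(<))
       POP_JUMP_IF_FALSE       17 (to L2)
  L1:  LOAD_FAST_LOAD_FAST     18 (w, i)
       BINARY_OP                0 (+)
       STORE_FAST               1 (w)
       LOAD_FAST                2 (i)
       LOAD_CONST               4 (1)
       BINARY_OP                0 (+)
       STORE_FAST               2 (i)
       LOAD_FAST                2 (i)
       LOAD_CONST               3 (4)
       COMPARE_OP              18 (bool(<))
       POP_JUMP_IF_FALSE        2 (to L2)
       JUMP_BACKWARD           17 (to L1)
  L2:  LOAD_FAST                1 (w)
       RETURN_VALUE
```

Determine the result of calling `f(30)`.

7

LOAD_FAST a → push 30. Stack: [30]
LOAD_CONST → push 6. Stack: [30, 6]
BINARY_OP + → 30 + 6 = 36. Stack: [36]
LOAD_FAST a → push 30. Stack: [36, 30]
BINARY_OP // → 36 // 30 = 1. Stack: [1]
STORE_FAST w → w=1. Stack: []
LOAD_CONST → push 0. Stack: [0]
STORE_FAST i → i=0. Stack: []
LOAD_FAST i → push 0. Stack: [0]
LOAD_CONST → push 4. Stack: [0, 4]
COMPARE_OP bool(<) → 0 vs 4 = True. Stack: [True]
POP_JUMP_IF_FALSE → pop True; no jump. Stack: []
LOAD_FAST_LOAD_FAST w,i → push 1,0. Stack: [1, 0]
BINARY_OP + → 1 + 0 = 1. Stack: [1]
STORE_FAST w → w=1. Stack: []
LOAD_FAST i → push 0. Stack: [0]
LOAD_CONST → push 1. Stack: [0, 1]
BINARY_OP + → 0 + 1 = 1. Stack: [1]
STORE_FAST i → i=1. Stack: []
LOAD_FAST i → push 1. Stack: [1]
LOAD_CONST → push 4. Stack: [1, 4]
COMPARE_OP bool(<) → 1 vs 4 = True. Stack: [True]
POP_JUMP_IF_FALSE → pop True; no jump. Stack: []
LOAD_FAST_LOAD_FAST w,i → push 1,1. Stack: [1, 1]
BINARY_OP + → 1 + 1 = 2. Stack: [2]
STORE_FAST w → w=2. Stack: []
LOAD_FAST i → push 1. Stack: [1]
LOAD_CONST → push 1. Stack: [1, 1]
BINARY_OP + → 1 + 1 = 2. Stack: [2]
STORE_FAST i → i=2. Stack: []
LOAD_FAST i → push 2. Stack: [2]
LOAD_CONST → push 4. Stack: [2, 4]
COMPARE_OP bool(<) → 2 vs 4 = True. Stack: [True]
POP_JUMP_IF_FALSE → pop True; no jump. Stack: []
LOAD_FAST_LOAD_FAST w,i → push 2,2. Stack: [2, 2]
BINARY_OP + → 2 + 2 = 4. Stack: [4]
STORE_FAST w → w=4. Stack: []
LOAD_FAST i → push 2. Stack: [2]
LOAD_CONST → push 1. Stack: [2, 1]
BINARY_OP + → 2 + 1 = 3. Stack: [3]
STORE_FAST i → i=3. Stack: []
LOAD_FAST i → push 3. Stack: [3]
LOAD_CONST → push 4. Stack: [3, 4]
COMPARE_OP bool(<) → 3 vs 4 = True. Stack: [True]
POP_JUMP_IF_FALSE → pop True; no jump. Stack: []
LOAD_FAST_LOAD_FAST w,i → push 4,3. Stack: [4, 3]
BINARY_OP + → 4 + 3 = 7. Stack: [7]
STORE_FAST w → w=7. Stack: []
LOAD_FAST i → push 3. Stack: [3]
LOAD_CONST → push 1. Stack: [3, 1]
BINARY_OP + → 3 + 1 = 4. Stack: [4]
STORE_FAST i → i=4. Stack: []
LOAD_FAST i → push 4. Stack: [4]
LOAD_CONST → push 4. Stack: [4, 4]
COMPARE_OP bool(<) → 4 vs 4 = False. Stack: [False]
POP_JUMP_IF_FALSE → pop False; jump. Stack: []
LOAD_FAST w → push 7. Stack: [7]
RETURN_VALUE → return 7.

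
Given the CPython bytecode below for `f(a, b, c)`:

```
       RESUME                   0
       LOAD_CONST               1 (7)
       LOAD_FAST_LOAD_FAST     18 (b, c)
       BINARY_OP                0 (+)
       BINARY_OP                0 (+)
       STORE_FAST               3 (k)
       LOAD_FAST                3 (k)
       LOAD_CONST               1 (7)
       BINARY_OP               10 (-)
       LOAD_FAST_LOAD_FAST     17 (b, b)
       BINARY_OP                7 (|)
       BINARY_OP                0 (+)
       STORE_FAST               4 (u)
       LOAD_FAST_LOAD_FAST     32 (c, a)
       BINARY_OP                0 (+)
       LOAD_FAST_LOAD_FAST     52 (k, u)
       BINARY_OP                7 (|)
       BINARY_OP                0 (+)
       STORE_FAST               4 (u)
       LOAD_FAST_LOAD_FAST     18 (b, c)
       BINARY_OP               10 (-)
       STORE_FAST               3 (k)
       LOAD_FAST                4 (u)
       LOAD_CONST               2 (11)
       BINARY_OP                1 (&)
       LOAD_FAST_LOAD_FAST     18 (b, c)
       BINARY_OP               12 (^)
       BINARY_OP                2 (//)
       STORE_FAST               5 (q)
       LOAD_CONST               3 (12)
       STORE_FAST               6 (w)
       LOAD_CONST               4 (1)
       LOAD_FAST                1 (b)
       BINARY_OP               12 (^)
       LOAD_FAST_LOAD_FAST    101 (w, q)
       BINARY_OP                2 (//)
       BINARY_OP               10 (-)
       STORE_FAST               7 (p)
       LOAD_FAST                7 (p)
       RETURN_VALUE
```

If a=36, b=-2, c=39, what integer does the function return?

LOAD_CONST → push 7. Stack: [7]
LOAD_FAST_LOAD_FAST b,c → push -2,39. Stack: [7, -2, 39]
BINARY_OP + → -2 + 39 = 37. Stack: [7, 37]
BINARY_OP + → 7 + 37 = 44. Stack: [44]
STORE_FAST k → k=44. Stack: []
LOAD_FAST k → push 44. Stack: [44]
LOAD_CONST → push 7. Stack: [44, 7]
BINARY_OP - → 44 - 7 = 37. Stack: [37]
LOAD_FAST_LOAD_FAST b,b → push -2,-2. Stack: [37, -2, -2]
BINARY_OP | → -2 | -2 = -2. Stack: [37, -2]
BINARY_OP + → 37 + -2 = 35. Stack: [35]
STORE_FAST u → u=35. Stack: []
LOAD_FAST_LOAD_FAST c,a → push 39,36. Stack: [39, 36]
BINARY_OP + → 39 + 36 = 75. Stack: [75]
LOAD_FAST_LOAD_FAST k,u → push 44,35. Stack: [75, 44, 35]
BINARY_OP | → 44 | 35 = 47. Stack: [75, 47]
BINARY_OP + → 75 + 47 = 122. Stack: [122]
STORE_FAST u → u=122. Stack: []
LOAD_FAST_LOAD_FAST b,c → push -2,39. Stack: [-2, 39]
BINARY_OP - → -2 - 39 = -41. Stack: [-41]
STORE_FAST k → k=-41. Stack: []
LOAD_FAST u → push 122. Stack: [122]
LOAD_CONST → push 11. Stack: [122, 11]
BINARY_OP & → 122 & 11 = 10. Stack: [10]
LOAD_FAST_LOAD_FAST b,c → push -2,39. Stack: [10, -2, 39]
BINARY_OP ^ → -2 ^ 39 = -39. Stack: [10, -39]
BINARY_OP // → 10 // -39 = -1. Stack: [-1]
STORE_FAST q → q=-1. Stack: []
LOAD_CONST → push 12. Stack: [12]
STORE_FAST w → w=12. Stack: []
LOAD_CONST → push 1. Stack: [1]
LOAD_FAST b → push -2. Stack: [1, -2]
BINARY_OP ^ → 1 ^ -2 = -1. Stack: [-1]
LOAD_FAST_LOAD_FAST w,q → push 12,-1. Stack: [-1, 12, -1]
BINARY_OP // → 12 // -1 = -12. Stack: [-1, -12]
BINARY_OP - → -1 - -12 = 11. Stack: [11]
STORE_FAST p → p=11. Stack: []
LOAD_FAST p → push 11. Stack: [11]
RETURN_VALUE → return 11.

11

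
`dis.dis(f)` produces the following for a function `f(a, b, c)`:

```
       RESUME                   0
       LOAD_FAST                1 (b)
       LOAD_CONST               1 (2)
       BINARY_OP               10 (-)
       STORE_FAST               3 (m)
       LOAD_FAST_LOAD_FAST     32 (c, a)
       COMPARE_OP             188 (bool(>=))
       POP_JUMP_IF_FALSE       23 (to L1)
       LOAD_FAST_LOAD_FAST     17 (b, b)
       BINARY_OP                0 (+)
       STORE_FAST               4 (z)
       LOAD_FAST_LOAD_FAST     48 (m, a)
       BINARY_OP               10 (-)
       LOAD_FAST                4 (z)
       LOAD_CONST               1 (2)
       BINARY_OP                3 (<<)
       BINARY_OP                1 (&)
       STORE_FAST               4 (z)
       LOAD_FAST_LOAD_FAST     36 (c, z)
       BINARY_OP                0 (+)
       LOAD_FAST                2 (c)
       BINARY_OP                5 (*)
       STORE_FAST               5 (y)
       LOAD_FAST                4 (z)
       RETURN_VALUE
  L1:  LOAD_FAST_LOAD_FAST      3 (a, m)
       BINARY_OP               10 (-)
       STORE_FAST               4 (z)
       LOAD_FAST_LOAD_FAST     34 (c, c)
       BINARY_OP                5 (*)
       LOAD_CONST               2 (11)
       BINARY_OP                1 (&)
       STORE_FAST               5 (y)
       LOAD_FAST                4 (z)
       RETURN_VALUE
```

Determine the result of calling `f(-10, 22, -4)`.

16

LOAD_FAST b → push 22. Stack: [22]
LOAD_CONST → push 2. Stack: [22, 2]
BINARY_OP - → 22 - 2 = 20. Stack: [20]
STORE_FAST m → m=20. Stack: []
LOAD_FAST_LOAD_FAST c,a → push -4,-10. Stack: [-4, -10]
COMPARE_OP bool(>=) → -4 vs -10 = True. Stack: [True]
POP_JUMP_IF_FALSE → pop True; no jump. Stack: []
LOAD_FAST_LOAD_FAST b,b → push 22,22. Stack: [22, 22]
BINARY_OP + → 22 + 22 = 44. Stack: [44]
STORE_FAST z → z=44. Stack: []
LOAD_FAST_LOAD_FAST m,a → push 20,-10. Stack: [20, -10]
BINARY_OP - → 20 - -10 = 30. Stack: [30]
LOAD_FAST z → push 44. Stack: [30, 44]
LOAD_CONST → push 2. Stack: [30, 44, 2]
BINARY_OP << → 44 << 2 = 176. Stack: [30, 176]
BINARY_OP & → 30 & 176 = 16. Stack: [16]
STORE_FAST z → z=16. Stack: []
LOAD_FAST_LOAD_FAST c,z → push -4,16. Stack: [-4, 16]
BINARY_OP + → -4 + 16 = 12. Stack: [12]
LOAD_FAST c → push -4. Stack: [12, -4]
BINARY_OP * → 12 * -4 = -48. Stack: [-48]
STORE_FAST y → y=-48. Stack: []
LOAD_FAST z → push 16. Stack: [16]
RETURN_VALUE → return 16.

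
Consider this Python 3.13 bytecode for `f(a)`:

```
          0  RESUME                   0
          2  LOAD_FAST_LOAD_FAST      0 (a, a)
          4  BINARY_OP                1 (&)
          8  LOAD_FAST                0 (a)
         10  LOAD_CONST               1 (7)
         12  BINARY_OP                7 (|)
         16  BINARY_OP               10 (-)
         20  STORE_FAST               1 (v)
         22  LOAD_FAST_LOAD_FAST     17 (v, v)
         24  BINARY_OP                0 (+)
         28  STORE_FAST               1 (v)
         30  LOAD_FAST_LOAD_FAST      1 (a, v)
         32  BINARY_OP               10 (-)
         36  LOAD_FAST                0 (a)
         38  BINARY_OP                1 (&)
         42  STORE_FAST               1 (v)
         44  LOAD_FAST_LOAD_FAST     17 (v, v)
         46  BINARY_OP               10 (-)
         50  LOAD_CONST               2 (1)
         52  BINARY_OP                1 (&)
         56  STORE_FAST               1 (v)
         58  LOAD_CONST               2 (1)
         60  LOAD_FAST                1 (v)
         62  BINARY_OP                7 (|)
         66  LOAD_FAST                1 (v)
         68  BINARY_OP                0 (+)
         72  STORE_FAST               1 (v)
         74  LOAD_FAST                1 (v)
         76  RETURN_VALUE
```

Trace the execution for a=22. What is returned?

LOAD_FAST_LOAD_FAST a,a → push 22,22. Stack: [22, 22]
BINARY_OP & → 22 & 22 = 22. Stack: [22]
LOAD_FAST a → push 22. Stack: [22, 22]
LOAD_CONST → push 7. Stack: [22, 22, 7]
BINARY_OP | → 22 | 7 = 23. Stack: [22, 23]
BINARY_OP - → 22 - 23 = -1. Stack: [-1]
STORE_FAST v → v=-1. Stack: []
LOAD_FAST_LOAD_FAST v,v → push -1,-1. Stack: [-1, -1]
BINARY_OP + → -1 + -1 = -2. Stack: [-2]
STORE_FAST v → v=-2. Stack: []
LOAD_FAST_LOAD_FAST a,v → push 22,-2. Stack: [22, -2]
BINARY_OP - → 22 - -2 = 24. Stack: [24]
LOAD_FAST a → push 22. Stack: [24, 22]
BINARY_OP & → 24 & 22 = 16. Stack: [16]
STORE_FAST v → v=16. Stack: []
LOAD_FAST_LOAD_FAST v,v → push 16,16. Stack: [16, 16]
BINARY_OP - → 16 - 16 = 0. Stack: [0]
LOAD_CONST → push 1. Stack: [0, 1]
BINARY_OP & → 0 & 1 = 0. Stack: [0]
STORE_FAST v → v=0. Stack: []
LOAD_CONST → push 1. Stack: [1]
LOAD_FAST v → push 0. Stack: [1, 0]
BINARY_OP | → 1 | 0 = 1. Stack: [1]
LOAD_FAST v → push 0. Stack: [1, 0]
BINARY_OP + → 1 + 0 = 1. Stack: [1]
STORE_FAST v → v=1. Stack: []
LOAD_FAST v → push 1. Stack: [1]
RETURN_VALUE → return 1.

1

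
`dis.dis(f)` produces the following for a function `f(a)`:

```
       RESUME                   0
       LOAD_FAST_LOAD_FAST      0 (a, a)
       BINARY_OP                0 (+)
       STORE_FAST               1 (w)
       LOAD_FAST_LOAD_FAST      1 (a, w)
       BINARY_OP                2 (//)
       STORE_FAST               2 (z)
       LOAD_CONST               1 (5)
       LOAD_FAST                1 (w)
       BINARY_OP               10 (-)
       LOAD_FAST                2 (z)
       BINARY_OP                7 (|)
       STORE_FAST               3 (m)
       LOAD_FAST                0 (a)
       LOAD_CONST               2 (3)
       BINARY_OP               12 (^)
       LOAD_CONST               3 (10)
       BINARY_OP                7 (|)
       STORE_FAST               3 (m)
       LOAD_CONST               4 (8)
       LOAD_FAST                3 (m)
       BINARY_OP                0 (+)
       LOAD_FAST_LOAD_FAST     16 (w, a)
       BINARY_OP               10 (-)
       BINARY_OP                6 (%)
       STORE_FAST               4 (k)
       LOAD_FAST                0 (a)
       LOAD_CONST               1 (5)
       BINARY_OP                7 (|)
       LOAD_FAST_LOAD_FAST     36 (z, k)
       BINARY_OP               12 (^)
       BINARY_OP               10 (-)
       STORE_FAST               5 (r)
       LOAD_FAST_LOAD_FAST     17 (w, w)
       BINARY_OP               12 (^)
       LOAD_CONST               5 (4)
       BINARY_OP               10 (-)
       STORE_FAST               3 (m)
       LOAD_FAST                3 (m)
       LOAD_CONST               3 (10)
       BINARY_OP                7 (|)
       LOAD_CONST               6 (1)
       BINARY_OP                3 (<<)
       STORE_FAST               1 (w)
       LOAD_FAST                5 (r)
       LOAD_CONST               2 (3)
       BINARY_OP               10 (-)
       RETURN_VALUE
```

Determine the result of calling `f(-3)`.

-6

LOAD_FAST_LOAD_FAST a,a → push -3,-3. Stack: [-3, -3]
BINARY_OP + → -3 + -3 = -6. Stack: [-6]
STORE_FAST w → w=-6. Stack: []
LOAD_FAST_LOAD_FAST a,w → push -3,-6. Stack: [-3, -6]
BINARY_OP // → -3 // -6 = 0. Stack: [0]
STORE_FAST z → z=0. Stack: []
LOAD_CONST → push 5. Stack: [5]
LOAD_FAST w → push -6. Stack: [5, -6]
BINARY_OP - → 5 - -6 = 11. Stack: [11]
LOAD_FAST z → push 0. Stack: [11, 0]
BINARY_OP | → 11 | 0 = 11. Stack: [11]
STORE_FAST m → m=11. Stack: []
LOAD_FAST a → push -3. Stack: [-3]
LOAD_CONST → push 3. Stack: [-3, 3]
BINARY_OP ^ → -3 ^ 3 = -2. Stack: [-2]
LOAD_CONST → push 10. Stack: [-2, 10]
BINARY_OP | → -2 | 10 = -2. Stack: [-2]
STORE_FAST m → m=-2. Stack: []
LOAD_CONST → push 8. Stack: [8]
LOAD_FAST m → push -2. Stack: [8, -2]
BINARY_OP + → 8 + -2 = 6. Stack: [6]
LOAD_FAST_LOAD_FAST w,a → push -6,-3. Stack: [6, -6, -3]
BINARY_OP - → -6 - -3 = -3. Stack: [6, -3]
BINARY_OP % → 6 % -3 = 0. Stack: [0]
STORE_FAST k → k=0. Stack: []
LOAD_FAST a → push -3. Stack: [-3]
LOAD_CONST → push 5. Stack: [-3, 5]
BINARY_OP | → -3 | 5 = -3. Stack: [-3]
LOAD_FAST_LOAD_FAST z,k → push 0,0. Stack: [-3, 0, 0]
BINARY_OP ^ → 0 ^ 0 = 0. Stack: [-3, 0]
BINARY_OP - → -3 - 0 = -3. Stack: [-3]
STORE_FAST r → r=-3. Stack: []
LOAD_FAST_LOAD_FAST w,w → push -6,-6. Stack: [-6, -6]
BINARY_OP ^ → -6 ^ -6 = 0. Stack: [0]
LOAD_CONST → push 4. Stack: [0, 4]
BINARY_OP - → 0 - 4 = -4. Stack: [-4]
STORE_FAST m → m=-4. Stack: []
LOAD_FAST m → push -4. Stack: [-4]
LOAD_CONST → push 10. Stack: [-4, 10]
BINARY_OP | → -4 | 10 = -2. Stack: [-2]
LOAD_CONST → push 1. Stack: [-2, 1]
BINARY_OP << → -2 << 1 = -4. Stack: [-4]
STORE_FAST w → w=-4. Stack: []
LOAD_FAST r → push -3. Stack: [-3]
LOAD_CONST → push 3. Stack: [-3, 3]
BINARY_OP - → -3 - 3 = -6. Stack: [-6]
RETURN_VALUE → return -6.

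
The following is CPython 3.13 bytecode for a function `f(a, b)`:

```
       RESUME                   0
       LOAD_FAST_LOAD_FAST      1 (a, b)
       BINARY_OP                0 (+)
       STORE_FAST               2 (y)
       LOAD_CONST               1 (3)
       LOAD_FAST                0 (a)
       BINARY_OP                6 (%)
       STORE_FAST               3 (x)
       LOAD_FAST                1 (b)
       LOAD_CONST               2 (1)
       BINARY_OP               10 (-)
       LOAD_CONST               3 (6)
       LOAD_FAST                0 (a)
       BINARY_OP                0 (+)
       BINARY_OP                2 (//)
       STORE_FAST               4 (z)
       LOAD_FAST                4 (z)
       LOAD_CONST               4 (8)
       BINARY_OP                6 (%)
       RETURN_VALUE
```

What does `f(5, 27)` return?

2

LOAD_FAST_LOAD_FAST a,b → push 5,27. Stack: [5, 27]
BINARY_OP + → 5 + 27 = 32. Stack: [32]
STORE_FAST y → y=32. Stack: []
LOAD_CONST → push 3. Stack: [3]
LOAD_FAST a → push 5. Stack: [3, 5]
BINARY_OP % → 3 % 5 = 3. Stack: [3]
STORE_FAST x → x=3. Stack: []
LOAD_FAST b → push 27. Stack: [27]
LOAD_CONST → push 1. Stack: [27, 1]
BINARY_OP - → 27 - 1 = 26. Stack: [26]
LOAD_CONST → push 6. Stack: [26, 6]
LOAD_FAST a → push 5. Stack: [26, 6, 5]
BINARY_OP + → 6 + 5 = 11. Stack: [26, 11]
BINARY_OP // → 26 // 11 = 2. Stack: [2]
STORE_FAST z → z=2. Stack: []
LOAD_FAST z → push 2. Stack: [2]
LOAD_CONST → push 8. Stack: [2, 8]
BINARY_OP % → 2 % 8 = 2. Stack: [2]
RETURN_VALUE → return 2.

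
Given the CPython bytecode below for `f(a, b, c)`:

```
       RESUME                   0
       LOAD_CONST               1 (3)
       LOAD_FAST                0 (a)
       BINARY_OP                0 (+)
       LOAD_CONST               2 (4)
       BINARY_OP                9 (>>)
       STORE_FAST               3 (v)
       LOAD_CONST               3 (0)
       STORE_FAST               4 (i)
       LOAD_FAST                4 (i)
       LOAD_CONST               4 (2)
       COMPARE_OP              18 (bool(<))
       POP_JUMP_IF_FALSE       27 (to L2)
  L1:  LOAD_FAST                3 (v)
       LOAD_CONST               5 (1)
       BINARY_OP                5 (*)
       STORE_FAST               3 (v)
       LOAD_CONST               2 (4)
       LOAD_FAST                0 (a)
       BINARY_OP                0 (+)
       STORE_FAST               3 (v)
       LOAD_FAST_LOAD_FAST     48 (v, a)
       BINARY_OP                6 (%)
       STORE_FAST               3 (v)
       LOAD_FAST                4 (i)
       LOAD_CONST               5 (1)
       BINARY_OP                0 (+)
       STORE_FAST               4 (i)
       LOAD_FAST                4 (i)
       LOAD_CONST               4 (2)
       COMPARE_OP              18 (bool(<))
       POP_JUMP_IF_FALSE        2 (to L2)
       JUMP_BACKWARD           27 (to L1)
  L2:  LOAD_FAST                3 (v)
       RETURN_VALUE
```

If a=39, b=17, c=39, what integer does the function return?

LOAD_CONST → push 3. Stack: [3]
LOAD_FAST a → push 39. Stack: [3, 39]
BINARY_OP + → 3 + 39 = 42. Stack: [42]
LOAD_CONST → push 4. Stack: [42, 4]
BINARY_OP >> → 42 >> 4 = 2. Stack: [2]
STORE_FAST v → v=2. Stack: []
LOAD_CONST → push 0. Stack: [0]
STORE_FAST i → i=0. Stack: []
LOAD_FAST i → push 0. Stack: [0]
LOAD_CONST → push 2. Stack: [0, 2]
COMPARE_OP bool(<) → 0 vs 2 = True. Stack: [True]
POP_JUMP_IF_FALSE → pop True; no jump. Stack: []
LOAD_FAST v → push 2. Stack: [2]
LOAD_CONST → push 1. Stack: [2, 1]
BINARY_OP * → 2 * 1 = 2. Stack: [2]
STORE_FAST v → v=2. Stack: []
LOAD_CONST → push 4. Stack: [4]
LOAD_FAST a → push 39. Stack: [4, 39]
BINARY_OP + → 4 + 39 = 43. Stack: [43]
STORE_FAST v → v=43. Stack: []
LOAD_FAST_LOAD_FAST v,a → push 43,39. Stack: [43, 39]
BINARY_OP % → 43 % 39 = 4. Stack: [4]
STORE_FAST v → v=4. Stack: []
LOAD_FAST i → push 0. Stack: [0]
LOAD_CONST → push 1. Stack: [0, 1]
BINARY_OP + → 0 + 1 = 1. Stack: [1]
STORE_FAST i → i=1. Stack: []
LOAD_FAST i → push 1. Stack: [1]
LOAD_CONST → push 2. Stack: [1, 2]
COMPARE_OP bool(<) → 1 vs 2 = True. Stack: [True]
POP_JUMP_IF_FALSE → pop True; no jump. Stack: []
LOAD_FAST v → push 4. Stack: [4]
LOAD_CONST → push 1. Stack: [4, 1]
BINARY_OP * → 4 * 1 = 4. Stack: [4]
STORE_FAST v → v=4. Stack: []
LOAD_CONST → push 4. Stack: [4]
LOAD_FAST a → push 39. Stack: [4, 39]
BINARY_OP + → 4 + 39 = 43. Stack: [43]
STORE_FAST v → v=43. Stack: []
LOAD_FAST_LOAD_FAST v,a → push 43,39. Stack: [43, 39]
BINARY_OP % → 43 % 39 = 4. Stack: [4]
STORE_FAST v → v=4. Stack: []
LOAD_FAST i → push 1. Stack: [1]
LOAD_CONST → push 1. Stack: [1, 1]
BINARY_OP + → 1 + 1 = 2. Stack: [2]
STORE_FAST i → i=2. Stack: []
LOAD_FAST i → push 2. Stack: [2]
LOAD_CONST → push 2. Stack: [2, 2]
COMPARE_OP bool(<) → 2 vs 2 = False. Stack: [False]
POP_JUMP_IF_FALSE → pop False; jump. Stack: []
LOAD_FAST v → push 4. Stack: [4]
RETURN_VALUE → return 4.

4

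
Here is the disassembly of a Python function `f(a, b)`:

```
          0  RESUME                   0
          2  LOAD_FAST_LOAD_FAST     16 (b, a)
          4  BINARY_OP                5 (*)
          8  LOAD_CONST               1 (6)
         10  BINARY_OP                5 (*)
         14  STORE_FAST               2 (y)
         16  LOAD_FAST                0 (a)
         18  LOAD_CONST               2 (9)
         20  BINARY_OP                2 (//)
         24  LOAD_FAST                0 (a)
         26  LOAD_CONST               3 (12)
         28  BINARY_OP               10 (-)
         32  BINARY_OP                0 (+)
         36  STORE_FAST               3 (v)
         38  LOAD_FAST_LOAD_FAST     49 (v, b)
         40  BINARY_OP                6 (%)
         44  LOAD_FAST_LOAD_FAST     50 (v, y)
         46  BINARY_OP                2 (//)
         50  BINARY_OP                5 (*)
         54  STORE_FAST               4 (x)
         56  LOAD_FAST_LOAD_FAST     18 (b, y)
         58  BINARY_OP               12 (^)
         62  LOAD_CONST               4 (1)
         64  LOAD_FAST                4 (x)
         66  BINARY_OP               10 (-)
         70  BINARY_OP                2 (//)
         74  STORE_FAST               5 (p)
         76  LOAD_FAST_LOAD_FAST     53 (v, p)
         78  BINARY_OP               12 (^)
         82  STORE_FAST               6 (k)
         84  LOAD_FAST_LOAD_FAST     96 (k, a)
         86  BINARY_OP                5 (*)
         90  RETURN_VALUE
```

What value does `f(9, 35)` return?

-504

LOAD_FAST_LOAD_FAST b,a → push 35,9. Stack: [35, 9]
BINARY_OP * → 35 * 9 = 315. Stack: [315]
LOAD_CONST → push 6. Stack: [315, 6]
BINARY_OP * → 315 * 6 = 1890. Stack: [1890]
STORE_FAST y → y=1890. Stack: []
LOAD_FAST a → push 9. Stack: [9]
LOAD_CONST → push 9. Stack: [9, 9]
BINARY_OP // → 9 // 9 = 1. Stack: [1]
LOAD_FAST a → push 9. Stack: [1, 9]
LOAD_CONST → push 12. Stack: [1, 9, 12]
BINARY_OP - → 9 - 12 = -3. Stack: [1, -3]
BINARY_OP + → 1 + -3 = -2. Stack: [-2]
STORE_FAST v → v=-2. Stack: []
LOAD_FAST_LOAD_FAST v,b → push -2,35. Stack: [-2, 35]
BINARY_OP % → -2 % 35 = 33. Stack: [33]
LOAD_FAST_LOAD_FAST v,y → push -2,1890. Stack: [33, -2, 1890]
BINARY_OP // → -2 // 1890 = -1. Stack: [33, -1]
BINARY_OP * → 33 * -1 = -33. Stack: [-33]
STORE_FAST x → x=-33. Stack: []
LOAD_FAST_LOAD_FAST b,y → push 35,1890. Stack: [35, 1890]
BINARY_OP ^ → 35 ^ 1890 = 1857. Stack: [1857]
LOAD_CONST → push 1. Stack: [1857, 1]
LOAD_FAST x → push -33. Stack: [1857, 1, -33]
BINARY_OP - → 1 - -33 = 34. Stack: [1857, 34]
BINARY_OP // → 1857 // 34 = 54. Stack: [54]
STORE_FAST p → p=54. Stack: []
LOAD_FAST_LOAD_FAST v,p → push -2,54. Stack: [-2, 54]
BINARY_OP ^ → -2 ^ 54 = -56. Stack: [-56]
STORE_FAST k → k=-56. Stack: []
LOAD_FAST_LOAD_FAST k,a → push -56,9. Stack: [-56, 9]
BINARY_OP * → -56 * 9 = -504. Stack: [-504]
RETURN_VALUE → return -504.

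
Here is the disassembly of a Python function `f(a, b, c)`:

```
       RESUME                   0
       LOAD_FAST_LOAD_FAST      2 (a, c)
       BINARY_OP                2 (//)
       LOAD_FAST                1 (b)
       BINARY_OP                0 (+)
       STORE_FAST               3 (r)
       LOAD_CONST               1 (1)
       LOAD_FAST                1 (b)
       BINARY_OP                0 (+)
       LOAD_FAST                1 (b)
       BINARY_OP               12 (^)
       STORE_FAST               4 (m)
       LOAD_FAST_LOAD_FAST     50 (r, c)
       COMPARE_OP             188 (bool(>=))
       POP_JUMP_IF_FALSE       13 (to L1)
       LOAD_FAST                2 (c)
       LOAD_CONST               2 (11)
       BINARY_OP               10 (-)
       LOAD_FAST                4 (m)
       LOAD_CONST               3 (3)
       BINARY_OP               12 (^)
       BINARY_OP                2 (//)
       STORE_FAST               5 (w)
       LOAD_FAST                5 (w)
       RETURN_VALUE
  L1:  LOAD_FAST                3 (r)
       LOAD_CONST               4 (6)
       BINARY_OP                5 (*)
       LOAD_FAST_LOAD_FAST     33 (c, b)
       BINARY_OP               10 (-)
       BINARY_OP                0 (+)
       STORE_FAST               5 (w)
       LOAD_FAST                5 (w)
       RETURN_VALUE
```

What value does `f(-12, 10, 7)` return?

-2

LOAD_FAST_LOAD_FAST a,c → push -12,7. Stack: [-12, 7]
BINARY_OP // → -12 // 7 = -2. Stack: [-2]
LOAD_FAST b → push 10. Stack: [-2, 10]
BINARY_OP + → -2 + 10 = 8. Stack: [8]
STORE_FAST r → r=8. Stack: []
LOAD_CONST → push 1. Stack: [1]
LOAD_FAST b → push 10. Stack: [1, 10]
BINARY_OP + → 1 + 10 = 11. Stack: [11]
LOAD_FAST b → push 10. Stack: [11, 10]
BINARY_OP ^ → 11 ^ 10 = 1. Stack: [1]
STORE_FAST m → m=1. Stack: []
LOAD_FAST_LOAD_FAST r,c → push 8,7. Stack: [8, 7]
COMPARE_OP bool(>=) → 8 vs 7 = True. Stack: [True]
POP_JUMP_IF_FALSE → pop True; no jump. Stack: []
LOAD_FAST c → push 7. Stack: [7]
LOAD_CONST → push 11. Stack: [7, 11]
BINARY_OP - → 7 - 11 = -4. Stack: [-4]
LOAD_FAST m → push 1. Stack: [-4, 1]
LOAD_CONST → push 3. Stack: [-4, 1, 3]
BINARY_OP ^ → 1 ^ 3 = 2. Stack: [-4, 2]
BINARY_OP // → -4 // 2 = -2. Stack: [-2]
STORE_FAST w → w=-2. Stack: []
LOAD_FAST w → push -2. Stack: [-2]
RETURN_VALUE → return -2.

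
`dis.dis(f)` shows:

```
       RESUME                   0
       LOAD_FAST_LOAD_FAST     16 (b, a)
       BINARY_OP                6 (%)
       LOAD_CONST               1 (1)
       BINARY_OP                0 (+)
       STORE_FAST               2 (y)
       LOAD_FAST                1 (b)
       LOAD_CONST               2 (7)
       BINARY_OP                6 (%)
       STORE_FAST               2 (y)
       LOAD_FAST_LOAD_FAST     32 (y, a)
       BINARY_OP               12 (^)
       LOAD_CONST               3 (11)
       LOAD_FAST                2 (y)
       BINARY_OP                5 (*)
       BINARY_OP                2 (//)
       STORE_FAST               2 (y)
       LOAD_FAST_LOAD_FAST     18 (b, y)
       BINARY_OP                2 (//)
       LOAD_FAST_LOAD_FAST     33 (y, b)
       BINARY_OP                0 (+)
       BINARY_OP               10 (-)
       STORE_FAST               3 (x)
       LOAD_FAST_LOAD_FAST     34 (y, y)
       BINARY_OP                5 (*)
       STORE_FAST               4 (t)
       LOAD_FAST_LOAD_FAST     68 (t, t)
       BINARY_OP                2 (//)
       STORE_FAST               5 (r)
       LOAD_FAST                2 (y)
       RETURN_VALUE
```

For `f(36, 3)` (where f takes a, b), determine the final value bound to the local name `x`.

-1

LOAD_FAST_LOAD_FAST b,a → push 3,36. Stack: [3, 36]
BINARY_OP % → 3 % 36 = 3. Stack: [3]
LOAD_CONST → push 1. Stack: [3, 1]
BINARY_OP + → 3 + 1 = 4. Stack: [4]
STORE_FAST y → y=4. Stack: []
LOAD_FAST b → push 3. Stack: [3]
LOAD_CONST → push 7. Stack: [3, 7]
BINARY_OP % → 3 % 7 = 3. Stack: [3]
STORE_FAST y → y=3. Stack: []
LOAD_FAST_LOAD_FAST y,a → push 3,36. Stack: [3, 36]
BINARY_OP ^ → 3 ^ 36 = 39. Stack: [39]
LOAD_CONST → push 11. Stack: [39, 11]
LOAD_FAST y → push 3. Stack: [39, 11, 3]
BINARY_OP * → 11 * 3 = 33. Stack: [39, 33]
BINARY_OP // → 39 // 33 = 1. Stack: [1]
STORE_FAST y → y=1. Stack: []
LOAD_FAST_LOAD_FAST b,y → push 3,1. Stack: [3, 1]
BINARY_OP // → 3 // 1 = 3. Stack: [3]
LOAD_FAST_LOAD_FAST y,b → push 1,3. Stack: [3, 1, 3]
BINARY_OP + → 1 + 3 = 4. Stack: [3, 4]
BINARY_OP - → 3 - 4 = -1. Stack: [-1]
STORE_FAST x → x=-1. Stack: []
LOAD_FAST_LOAD_FAST y,y → push 1,1. Stack: [1, 1]
BINARY_OP * → 1 * 1 = 1. Stack: [1]
STORE_FAST t → t=1. Stack: []
LOAD_FAST_LOAD_FAST t,t → push 1,1. Stack: [1, 1]
BINARY_OP // → 1 // 1 = 1. Stack: [1]
STORE_FAST r → r=1. Stack: []
LOAD_FAST y → push 1. Stack: [1]
RETURN_VALUE → return 1.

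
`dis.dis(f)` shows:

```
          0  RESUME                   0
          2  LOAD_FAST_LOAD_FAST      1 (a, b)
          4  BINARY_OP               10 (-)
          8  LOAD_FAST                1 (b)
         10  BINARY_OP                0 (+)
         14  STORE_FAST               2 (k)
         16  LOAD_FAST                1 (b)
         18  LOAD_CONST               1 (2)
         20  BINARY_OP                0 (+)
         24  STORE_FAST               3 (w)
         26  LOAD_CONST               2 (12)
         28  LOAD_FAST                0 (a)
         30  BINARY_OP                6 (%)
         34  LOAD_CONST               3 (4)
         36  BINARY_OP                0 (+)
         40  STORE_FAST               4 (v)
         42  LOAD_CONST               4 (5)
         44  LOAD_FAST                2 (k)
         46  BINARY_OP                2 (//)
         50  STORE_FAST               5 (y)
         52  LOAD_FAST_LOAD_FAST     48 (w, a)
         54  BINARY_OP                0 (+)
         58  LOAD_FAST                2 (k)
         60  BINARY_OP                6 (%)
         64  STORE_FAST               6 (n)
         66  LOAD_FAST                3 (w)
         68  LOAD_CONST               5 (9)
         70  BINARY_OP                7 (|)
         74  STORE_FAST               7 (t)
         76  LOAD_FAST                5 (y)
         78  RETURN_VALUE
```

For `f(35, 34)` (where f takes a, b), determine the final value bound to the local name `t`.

LOAD_FAST_LOAD_FAST a,b → push 35,34. Stack: [35, 34]
BINARY_OP - → 35 - 34 = 1. Stack: [1]
LOAD_FAST b → push 34. Stack: [1, 34]
BINARY_OP + → 1 + 34 = 35. Stack: [35]
STORE_FAST k → k=35. Stack: []
LOAD_FAST b → push 34. Stack: [34]
LOAD_CONST → push 2. Stack: [34, 2]
BINARY_OP + → 34 + 2 = 36. Stack: [36]
STORE_FAST w → w=36. Stack: []
LOAD_CONST → push 12. Stack: [12]
LOAD_FAST a → push 35. Stack: [12, 35]
BINARY_OP % → 12 % 35 = 12. Stack: [12]
LOAD_CONST → push 4. Stack: [12, 4]
BINARY_OP + → 12 + 4 = 16. Stack: [16]
STORE_FAST v → v=16. Stack: []
LOAD_CONST → push 5. Stack: [5]
LOAD_FAST k → push 35. Stack: [5, 35]
BINARY_OP // → 5 // 35 = 0. Stack: [0]
STORE_FAST y → y=0. Stack: []
LOAD_FAST_LOAD_FAST w,a → push 36,35. Stack: [36, 35]
BINARY_OP + → 36 + 35 = 71. Stack: [71]
LOAD_FAST k → push 35. Stack: [71, 35]
BINARY_OP % → 71 % 35 = 1. Stack: [1]
STORE_FAST n → n=1. Stack: []
LOAD_FAST w → push 36. Stack: [36]
LOAD_CONST → push 9. Stack: [36, 9]
BINARY_OP | → 36 | 9 = 45. Stack: [45]
STORE_FAST t → t=45. Stack: []
LOAD_FAST y → push 0. Stack: [0]
RETURN_VALUE → return 0.

45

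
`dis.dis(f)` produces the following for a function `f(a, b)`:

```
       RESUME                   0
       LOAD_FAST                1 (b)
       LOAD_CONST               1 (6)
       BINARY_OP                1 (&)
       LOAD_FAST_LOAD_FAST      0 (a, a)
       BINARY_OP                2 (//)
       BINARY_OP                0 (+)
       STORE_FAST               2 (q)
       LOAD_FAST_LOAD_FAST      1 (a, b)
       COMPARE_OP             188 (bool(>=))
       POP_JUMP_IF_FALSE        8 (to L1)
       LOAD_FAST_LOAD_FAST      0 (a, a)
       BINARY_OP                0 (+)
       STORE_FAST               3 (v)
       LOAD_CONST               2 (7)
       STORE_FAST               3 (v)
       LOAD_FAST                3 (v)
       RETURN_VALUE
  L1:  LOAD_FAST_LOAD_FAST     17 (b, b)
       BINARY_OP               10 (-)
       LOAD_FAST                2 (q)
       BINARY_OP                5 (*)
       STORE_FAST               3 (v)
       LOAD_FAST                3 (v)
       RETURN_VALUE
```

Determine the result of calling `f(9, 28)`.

0

LOAD_FAST b → push 28. Stack: [28]
LOAD_CONST → push 6. Stack: [28, 6]
BINARY_OP & → 28 & 6 = 4. Stack: [4]
LOAD_FAST_LOAD_FAST a,a → push 9,9. Stack: [4, 9, 9]
BINARY_OP // → 9 // 9 = 1. Stack: [4, 1]
BINARY_OP + → 4 + 1 = 5. Stack: [5]
STORE_FAST q → q=5. Stack: []
LOAD_FAST_LOAD_FAST a,b → push 9,28. Stack: [9, 28]
COMPARE_OP bool(>=) → 9 vs 28 = False. Stack: [False]
POP_JUMP_IF_FALSE → pop False; jump. Stack: []
LOAD_FAST_LOAD_FAST b,b → push 28,28. Stack: [28, 28]
BINARY_OP - → 28 - 28 = 0. Stack: [0]
LOAD_FAST q → push 5. Stack: [0, 5]
BINARY_OP * → 0 * 5 = 0. Stack: [0]
STORE_FAST v → v=0. Stack: []
LOAD_FAST v → push 0. Stack: [0]
RETURN_VALUE → return 0.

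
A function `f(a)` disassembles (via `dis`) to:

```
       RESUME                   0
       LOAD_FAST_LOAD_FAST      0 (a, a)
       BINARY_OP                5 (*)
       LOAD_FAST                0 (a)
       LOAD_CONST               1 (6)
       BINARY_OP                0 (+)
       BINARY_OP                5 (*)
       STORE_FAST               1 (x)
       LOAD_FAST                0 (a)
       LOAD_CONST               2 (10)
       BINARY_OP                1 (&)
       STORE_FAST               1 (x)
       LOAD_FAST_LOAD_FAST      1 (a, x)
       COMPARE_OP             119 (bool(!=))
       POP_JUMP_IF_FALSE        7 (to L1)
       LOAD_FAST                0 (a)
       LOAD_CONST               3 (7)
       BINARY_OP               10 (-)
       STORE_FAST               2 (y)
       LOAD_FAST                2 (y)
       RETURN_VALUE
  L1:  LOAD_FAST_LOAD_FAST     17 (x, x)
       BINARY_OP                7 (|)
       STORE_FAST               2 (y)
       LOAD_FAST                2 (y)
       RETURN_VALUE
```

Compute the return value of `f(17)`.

10

LOAD_FAST_LOAD_FAST a,a → push 17,17. Stack: [17, 17]
BINARY_OP * → 17 * 17 = 289. Stack: [289]
LOAD_FAST a → push 17. Stack: [289, 17]
LOAD_CONST → push 6. Stack: [289, 17, 6]
BINARY_OP + → 17 + 6 = 23. Stack: [289, 23]
BINARY_OP * → 289 * 23 = 6647. Stack: [6647]
STORE_FAST x → x=6647. Stack: []
LOAD_FAST a → push 17. Stack: [17]
LOAD_CONST → push 10. Stack: [17, 10]
BINARY_OP & → 17 & 10 = 0. Stack: [0]
STORE_FAST x → x=0. Stack: []
LOAD_FAST_LOAD_FAST a,x → push 17,0. Stack: [17, 0]
COMPARE_OP bool(!=) → 17 vs 0 = True. Stack: [True]
POP_JUMP_IF_FALSE → pop True; no jump. Stack: []
LOAD_FAST a → push 17. Stack: [17]
LOAD_CONST → push 7. Stack: [17, 7]
BINARY_OP - → 17 - 7 = 10. Stack: [10]
STORE_FAST y → y=10. Stack: []
LOAD_FAST y → push 10. Stack: [10]
RETURN_VALUE → return 10.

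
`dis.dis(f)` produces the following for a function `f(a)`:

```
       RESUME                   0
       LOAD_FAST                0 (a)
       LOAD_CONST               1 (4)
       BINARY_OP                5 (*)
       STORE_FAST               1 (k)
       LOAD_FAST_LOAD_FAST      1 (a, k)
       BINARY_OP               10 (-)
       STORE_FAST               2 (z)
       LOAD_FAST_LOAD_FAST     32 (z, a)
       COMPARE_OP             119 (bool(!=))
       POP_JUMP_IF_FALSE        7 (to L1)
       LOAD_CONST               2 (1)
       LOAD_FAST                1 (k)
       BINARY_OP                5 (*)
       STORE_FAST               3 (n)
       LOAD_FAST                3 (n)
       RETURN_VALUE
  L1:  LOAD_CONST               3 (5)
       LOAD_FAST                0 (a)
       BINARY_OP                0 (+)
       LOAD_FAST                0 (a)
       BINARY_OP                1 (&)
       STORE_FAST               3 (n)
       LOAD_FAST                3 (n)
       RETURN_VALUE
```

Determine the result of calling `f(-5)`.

-20

LOAD_FAST a → push -5. Stack: [-5]
LOAD_CONST → push 4. Stack: [-5, 4]
BINARY_OP * → -5 * 4 = -20. Stack: [-20]
STORE_FAST k → k=-20. Stack: []
LOAD_FAST_LOAD_FAST a,k → push -5,-20. Stack: [-5, -20]
BINARY_OP - → -5 - -20 = 15. Stack: [15]
STORE_FAST z → z=15. Stack: []
LOAD_FAST_LOAD_FAST z,a → push 15,-5. Stack: [15, -5]
COMPARE_OP bool(!=) → 15 vs -5 = True. Stack: [True]
POP_JUMP_IF_FALSE → pop True; no jump. Stack: []
LOAD_CONST → push 1. Stack: [1]
LOAD_FAST k → push -20. Stack: [1, -20]
BINARY_OP * → 1 * -20 = -20. Stack: [-20]
STORE_FAST n → n=-20. Stack: []
LOAD_FAST n → push -20. Stack: [-20]
RETURN_VALUE → return -20.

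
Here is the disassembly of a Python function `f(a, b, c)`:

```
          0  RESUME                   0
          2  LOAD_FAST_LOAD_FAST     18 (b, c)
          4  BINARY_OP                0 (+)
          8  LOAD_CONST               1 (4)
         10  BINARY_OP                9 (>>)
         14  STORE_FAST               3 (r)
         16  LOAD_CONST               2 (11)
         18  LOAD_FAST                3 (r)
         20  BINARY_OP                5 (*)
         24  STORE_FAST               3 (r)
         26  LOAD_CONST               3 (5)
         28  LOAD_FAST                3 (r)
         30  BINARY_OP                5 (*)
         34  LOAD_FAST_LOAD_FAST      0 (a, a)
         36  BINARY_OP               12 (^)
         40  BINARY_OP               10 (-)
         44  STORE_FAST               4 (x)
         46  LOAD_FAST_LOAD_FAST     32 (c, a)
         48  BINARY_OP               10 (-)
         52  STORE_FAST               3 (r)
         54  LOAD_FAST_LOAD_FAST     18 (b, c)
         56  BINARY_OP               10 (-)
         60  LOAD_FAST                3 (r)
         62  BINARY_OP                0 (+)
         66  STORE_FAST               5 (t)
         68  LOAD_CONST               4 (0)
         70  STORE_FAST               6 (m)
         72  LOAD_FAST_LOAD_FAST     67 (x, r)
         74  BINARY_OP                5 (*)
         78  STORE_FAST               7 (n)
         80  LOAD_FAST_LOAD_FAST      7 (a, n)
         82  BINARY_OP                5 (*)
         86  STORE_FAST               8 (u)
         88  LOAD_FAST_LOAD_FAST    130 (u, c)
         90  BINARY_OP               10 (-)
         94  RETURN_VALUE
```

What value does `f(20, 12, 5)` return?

-16505

LOAD_FAST_LOAD_FAST b,c → push 12,5. Stack: [12, 5]
BINARY_OP + → 12 + 5 = 17. Stack: [17]
LOAD_CONST → push 4. Stack: [17, 4]
BINARY_OP >> → 17 >> 4 = 1. Stack: [1]
STORE_FAST r → r=1. Stack: []
LOAD_CONST → push 11. Stack: [11]
LOAD_FAST r → push 1. Stack: [11, 1]
BINARY_OP * → 11 * 1 = 11. Stack: [11]
STORE_FAST r → r=11. Stack: []
LOAD_CONST → push 5. Stack: [5]
LOAD_FAST r → push 11. Stack: [5, 11]
BINARY_OP * → 5 * 11 = 55. Stack: [55]
LOAD_FAST_LOAD_FAST a,a → push 20,20. Stack: [55, 20, 20]
BINARY_OP ^ → 20 ^ 20 = 0. Stack: [55, 0]
BINARY_OP - → 55 - 0 = 55. Stack: [55]
STORE_FAST x → x=55. Stack: []
LOAD_FAST_LOAD_FAST c,a → push 5,20. Stack: [5, 20]
BINARY_OP - → 5 - 20 = -15. Stack: [-15]
STORE_FAST r → r=-15. Stack: []
LOAD_FAST_LOAD_FAST b,c → push 12,5. Stack: [12, 5]
BINARY_OP - → 12 - 5 = 7. Stack: [7]
LOAD_FAST r → push -15. Stack: [7, -15]
BINARY_OP + → 7 + -15 = -8. Stack: [-8]
STORE_FAST t → t=-8. Stack: []
LOAD_CONST → push 0. Stack: [0]
STORE_FAST m → m=0. Stack: []
LOAD_FAST_LOAD_FAST x,r → push 55,-15. Stack: [55, -15]
BINARY_OP * → 55 * -15 = -825. Stack: [-825]
STORE_FAST n → n=-825. Stack: []
LOAD_FAST_LOAD_FAST a,n → push 20,-825. Stack: [20, -825]
BINARY_OP * → 20 * -825 = -16500. Stack: [-16500]
STORE_FAST u → u=-16500. Stack: []
LOAD_FAST_LOAD_FAST u,c → push -16500,5. Stack: [-16500, 5]
BINARY_OP - → -16500 - 5 = -16505. Stack: [-16505]
RETURN_VALUE → return -16505.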